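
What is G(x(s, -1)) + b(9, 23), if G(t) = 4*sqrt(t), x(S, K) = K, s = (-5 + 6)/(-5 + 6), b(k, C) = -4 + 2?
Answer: -2 + 4*I ≈ -2.0 + 4.0*I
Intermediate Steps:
b(k, C) = -2
s = 1 (s = 1/1 = 1*1 = 1)
G(x(s, -1)) + b(9, 23) = 4*sqrt(-1) - 2 = 4*I - 2 = -2 + 4*I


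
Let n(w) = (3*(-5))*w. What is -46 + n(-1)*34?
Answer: 464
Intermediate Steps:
n(w) = -15*w
-46 + n(-1)*34 = -46 - 15*(-1)*34 = -46 + 15*34 = -46 + 510 = 464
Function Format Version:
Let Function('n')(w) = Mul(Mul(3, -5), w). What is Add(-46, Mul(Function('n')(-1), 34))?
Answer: 464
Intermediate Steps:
Function('n')(w) = Mul(-15, w)
Add(-46, Mul(Function('n')(-1), 34)) = Add(-46, Mul(Mul(-15, -1), 34)) = Add(-46, Mul(15, 34)) = Add(-46, 510) = 464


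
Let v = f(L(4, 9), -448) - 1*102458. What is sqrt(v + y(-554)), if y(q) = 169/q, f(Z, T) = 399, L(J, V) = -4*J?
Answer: 7*I*sqrt(639257830)/554 ≈ 319.47*I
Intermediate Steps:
v = -102059 (v = 399 - 1*102458 = 399 - 102458 = -102059)
sqrt(v + y(-554)) = sqrt(-102059 + 169/(-554)) = sqrt(-102059 + 169*(-1/554)) = sqrt(-102059 - 169/554) = sqrt(-56540855/554) = 7*I*sqrt(639257830)/554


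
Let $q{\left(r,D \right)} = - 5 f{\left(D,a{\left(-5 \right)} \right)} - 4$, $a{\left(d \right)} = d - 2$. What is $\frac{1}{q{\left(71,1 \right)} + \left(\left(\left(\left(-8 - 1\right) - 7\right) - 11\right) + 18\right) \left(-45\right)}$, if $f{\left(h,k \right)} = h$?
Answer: $\frac{1}{396} \approx 0.0025253$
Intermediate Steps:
$a{\left(d \right)} = -2 + d$
$q{\left(r,D \right)} = -4 - 5 D$ ($q{\left(r,D \right)} = - 5 D - 4 = -4 - 5 D$)
$\frac{1}{q{\left(71,1 \right)} + \left(\left(\left(\left(-8 - 1\right) - 7\right) - 11\right) + 18\right) \left(-45\right)} = \frac{1}{\left(-4 - 5\right) + \left(\left(\left(\left(-8 - 1\right) - 7\right) - 11\right) + 18\right) \left(-45\right)} = \frac{1}{\left(-4 - 5\right) + \left(\left(\left(-9 - 7\right) - 11\right) + 18\right) \left(-45\right)} = \frac{1}{-9 + \left(\left(-16 - 11\right) + 18\right) \left(-45\right)} = \frac{1}{-9 + \left(-27 + 18\right) \left(-45\right)} = \frac{1}{-9 - -405} = \frac{1}{-9 + 405} = \frac{1}{396}$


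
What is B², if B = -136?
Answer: 18496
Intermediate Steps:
B² = (-136)² = 18496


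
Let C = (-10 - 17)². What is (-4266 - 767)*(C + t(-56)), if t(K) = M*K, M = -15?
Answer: -7896777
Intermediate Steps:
C = 729 (C = (-27)² = 729)
t(K) = -15*K
(-4266 - 767)*(C + t(-56)) = (-4266 - 767)*(729 - 15*(-56)) = -5033*(729 + 840) = -5033*1569 = -7896777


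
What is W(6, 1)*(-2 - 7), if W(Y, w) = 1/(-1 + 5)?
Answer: -9/4 ≈ -2.2500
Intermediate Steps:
W(Y, w) = 1/4
W(6, 1)*(-2 - 7) = (-2 - 7)/4 = (1/4)*(-9) = -9/4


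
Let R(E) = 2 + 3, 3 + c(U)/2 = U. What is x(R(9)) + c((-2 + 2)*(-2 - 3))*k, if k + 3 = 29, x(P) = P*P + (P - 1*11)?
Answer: -137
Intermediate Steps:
c(U) = -6 + 2*U
R(E) = 5
x(P) = -11 + P + P² (x(P) = P² + (P - 11) = P² + (-11 + P) = -11 + P + P²)
k = 26 (k = -3 + 29 = 26)
x(R(9)) + c((-2 + 2)*(-2 - 3))*k = (-11 + 5 + 5²) + (-6 + 2*((-2 + 2)*(-2 - 3)))*26 = (-11 + 5 + 25) + (-6 + 2*(0*(-5)))*26 = 19 + (-6 + 2*0)*26 = 19 + (-6 + 0)*26 = 19 - 6*26 = 19 - 156 = -137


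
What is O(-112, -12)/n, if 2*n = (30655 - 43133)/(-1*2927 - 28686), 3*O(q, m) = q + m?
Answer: -3920012/18717 ≈ -209.44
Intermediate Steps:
O(q, m) = m/3 + q/3 (O(q, m) = (q + m)/3 = (m + q)/3 = m/3 + q/3)
n = 6239/31613 (n = ((30655 - 43133)/(-1*2927 - 28686))/2 = (-12478/(-2927 - 28686))/2 = (-12478/(-31613))/2 = (-12478*(-1/31613))/2 = (½)*(12478/31613) = 6239/31613 ≈ 0.19736)
O(-112, -12)/n = ((⅓)*(-12) + (⅓)*(-112))/(6239/31613) = (-4 - 112/3)*(31613/6239) = -124/3*31613/6239 = -3920012/18717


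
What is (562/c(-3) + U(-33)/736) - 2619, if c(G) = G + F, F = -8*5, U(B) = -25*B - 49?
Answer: -10408297/3956 ≈ -2631.0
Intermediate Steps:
U(B) = -49 - 25*B
F = -40
c(G) = -40 + G (c(G) = G - 40 = -40 + G)
(562/c(-3) + U(-33)/736) - 2619 = (562/(-40 - 3) + (-49 - 25*(-33))/736) - 2619 = (562/(-43) + (-49 + 825)*(1/736)) - 2619 = (562*(-1/43) + 776*(1/736)) - 2619 = (-562/43 + 97/92) - 2619 = -47533/3956 - 2619 = -10408297/3956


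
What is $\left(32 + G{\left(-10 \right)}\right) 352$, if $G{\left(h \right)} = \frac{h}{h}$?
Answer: $11616$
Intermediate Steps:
$G{\left(h \right)} = 1$
$\left(32 + G{\left(-10 \right)}\right) 352 = \left(32 + 1\right) 352 = 33 \cdot 352 = 11616$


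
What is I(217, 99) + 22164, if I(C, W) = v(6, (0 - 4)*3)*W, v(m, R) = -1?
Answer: 22065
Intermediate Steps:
I(C, W) = -W
I(217, 99) + 22164 = -1*99 + 22164 = -99 + 22164 = 22065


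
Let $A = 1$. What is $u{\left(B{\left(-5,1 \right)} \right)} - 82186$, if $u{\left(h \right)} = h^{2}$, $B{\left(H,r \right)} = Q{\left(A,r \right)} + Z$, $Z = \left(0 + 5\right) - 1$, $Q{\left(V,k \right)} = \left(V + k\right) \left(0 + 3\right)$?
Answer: $-82086$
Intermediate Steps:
$Q{\left(V,k \right)} = 3 V + 3 k$ ($Q{\left(V,k \right)} = \left(V + k\right) 3 = 3 V + 3 k$)
$Z = 4$ ($Z = 5 - 1 = 4$)
$B{\left(H,r \right)} = 7 + 3 r$ ($B{\left(H,r \right)} = \left(3 \cdot 1 + 3 r\right) + 4 = \left(3 + 3 r\right) + 4 = 7 + 3 r$)
$u{\left(B{\left(-5,1 \right)} \right)} - 82186 = \left(7 + 3 \cdot 1\right)^{2} - 82186 = \left(7 + 3\right)^{2} - 82186 = 10^{2} - 82186 = 100 - 82186 = -82086$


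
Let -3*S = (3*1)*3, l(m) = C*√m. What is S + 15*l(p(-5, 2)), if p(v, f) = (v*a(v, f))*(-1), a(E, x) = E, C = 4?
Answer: -3 + 300*I ≈ -3.0 + 300.0*I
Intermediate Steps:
p(v, f) = -v² (p(v, f) = (v*v)*(-1) = v²*(-1) = -v²)
l(m) = 4*√m
S = -3 (S = -3*1*3/3 = -3 ≈ -3.0000)
S + 15*l(p(-5, 2)) = -3 + 15*(4*√(-1*(-5)²)) = -3 + 15*(4*√(-1*25)) = -3 + 15*(4*√(-25)) = -3 + 15*(4*(5*I)) = -3 + 15*(20*I) = -3 + 300*I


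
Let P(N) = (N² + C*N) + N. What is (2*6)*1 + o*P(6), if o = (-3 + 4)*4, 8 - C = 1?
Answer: 348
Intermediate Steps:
C = 7 (C = 8 - 1*1 = 8 - 1 = 7)
o = 4 (o = 1*4 = 4)
P(N) = N² + 8*N (P(N) = (N² + 7*N) + N = N² + 8*N)
(2*6)*1 + o*P(6) = (2*6)*1 + 4*(6*(8 + 6)) = 12*1 + 4*(6*14) = 12 + 4*84 = 12 + 336 = 348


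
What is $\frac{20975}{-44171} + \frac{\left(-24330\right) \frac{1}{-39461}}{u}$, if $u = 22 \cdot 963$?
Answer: $- \frac{2922410077820}{6154645395261} \approx -0.47483$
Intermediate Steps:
$u = 21186$
$\frac{20975}{-44171} + \frac{\left(-24330\right) \frac{1}{-39461}}{u} = \frac{20975}{-44171} + \frac{\left(-24330\right) \frac{1}{-39461}}{21186} = 20975 \left(- \frac{1}{44171}\right) + \left(-24330\right) \left(- \frac{1}{39461}\right) \frac{1}{21186} = - \frac{20975}{44171} + \frac{24330}{39461} \cdot \frac{1}{21186} = - \frac{20975}{44171} + \frac{4055}{139336791} = - \frac{2922410077820}{6154645395261}$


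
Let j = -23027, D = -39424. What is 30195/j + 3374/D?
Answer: -90578627/64844032 ≈ -1.3969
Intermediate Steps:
30195/j + 3374/D = 30195/(-23027) + 3374/(-39424) = 30195*(-1/23027) + 3374*(-1/39424) = -30195/23027 - 241/2816 = -90578627/64844032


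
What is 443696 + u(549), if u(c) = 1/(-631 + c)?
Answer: 36383071/82 ≈ 4.4370e+5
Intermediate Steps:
443696 + u(549) = 443696 + 1/(-631 + 549) = 443696 + 1/(-82) = 443696 - 1/82 = 36383071/82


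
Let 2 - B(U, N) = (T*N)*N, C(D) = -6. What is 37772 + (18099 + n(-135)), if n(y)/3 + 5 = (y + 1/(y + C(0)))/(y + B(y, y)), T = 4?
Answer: 191728587692/3432551 ≈ 55856.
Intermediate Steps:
B(U, N) = 2 - 4*N**2 (B(U, N) = 2 - 4*N*N = 2 - 4*N**2)
n(y) = -15 + 3*(y + 1/(-6 + y))/(2 + y - 4*y**2) (n(y) = -15 + 3*((y + 1/(y - 6))/(y + (2 - 4*y**2))) = -15 + 3*((y + 1/(-6 + y))/(2 + y - 4*y**2)) = -15 + 3*(y + 1/(-6 + y))/(2 + y - 4*y**2))
37772 + (18099 + n(-135)) = 37772 + (18099 + 3*(-61 - 20*(-135)**3 - 14*(-135) + 124*(-135)**2)/(12 - 25*(-135)**2 + 4*(-135) + 4*(-135)**3)) = 37772 + (18099 + 3*(-61 - 20*(-2460375) + 1890 + 124*18225)/(12 - 25*18225 - 540 + 4*(-2460375))) = 37772 + (18099 + 3*(-61 + 49207500 + 1890 + 2259900)/(12 - 455625 - 540 - 9841500)) = 37772 + (18099 + 3*51469229/(-10297653)) = 37772 + (18099 + 3*(-1/10297653)*51469229) = 37772 + (18099 - 51469229/3432551) = 37772 + 62074271320/3432551 = 191728587692/3432551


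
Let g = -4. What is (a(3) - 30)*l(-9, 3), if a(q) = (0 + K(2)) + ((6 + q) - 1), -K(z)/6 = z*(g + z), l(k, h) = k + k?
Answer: -36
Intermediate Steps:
l(k, h) = 2*k
K(z) = -6*z*(-4 + z)
a(q) = 29 + q (a(q) = (0 + 6*2*(4 - 1*2)) + ((6 + q) - 1) = (0 + 6*2*(4 - 2)) + (5 + q) = (0 + 6*2*2) + (5 + q) = (0 + 24) + (5 + q) = 24 + (5 + q) = 29 + q)
(a(3) - 30)*l(-9, 3) = ((29 + 3) - 30)*(2*(-9)) = (32 - 30)*(-18) = 2*(-18) = -36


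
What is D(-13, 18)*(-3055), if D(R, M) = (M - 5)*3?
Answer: -119145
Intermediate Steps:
D(R, M) = -15 + 3*M (D(R, M) = (-5 + M)*3 = -15 + 3*M)
D(-13, 18)*(-3055) = (-15 + 3*18)*(-3055) = (-15 + 54)*(-3055) = 39*(-3055) = -119145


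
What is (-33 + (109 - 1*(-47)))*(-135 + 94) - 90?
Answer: -5133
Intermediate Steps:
(-33 + (109 - 1*(-47)))*(-135 + 94) - 90 = (-33 + (109 + 47))*(-41) - 90 = (-33 + 156)*(-41) - 90 = 123*(-41) - 90 = -5043 - 90 = -5133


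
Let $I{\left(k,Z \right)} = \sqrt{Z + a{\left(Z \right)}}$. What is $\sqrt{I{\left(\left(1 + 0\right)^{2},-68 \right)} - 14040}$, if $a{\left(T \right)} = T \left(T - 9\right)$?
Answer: $2 \sqrt{-3510 + \sqrt{323}} \approx 118.19 i$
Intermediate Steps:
$a{\left(T \right)} = T \left(-9 + T\right)$
$I{\left(k,Z \right)} = \sqrt{Z + Z \left(-9 + Z\right)}$
$\sqrt{I{\left(\left(1 + 0\right)^{2},-68 \right)} - 14040} = \sqrt{\sqrt{- 68 \left(-8 - 68\right)} - 14040} = \sqrt{\sqrt{\left(-68\right) \left(-76\right)} - 14040} = \sqrt{\sqrt{5168} - 14040} = \sqrt{4 \sqrt{323} - 14040} = \sqrt{-14040 + 4 \sqrt{323}}$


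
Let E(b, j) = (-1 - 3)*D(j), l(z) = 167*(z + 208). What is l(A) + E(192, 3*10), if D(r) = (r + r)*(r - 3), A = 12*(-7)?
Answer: 14228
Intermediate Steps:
A = -84
D(r) = 2*r*(-3 + r) (D(r) = (2*r)*(-3 + r) = 2*r*(-3 + r))
l(z) = 34736 + 167*z (l(z) = 167*(208 + z) = 34736 + 167*z)
E(b, j) = -8*j*(-3 + j) (E(b, j) = (-1 - 3)*(2*j*(-3 + j)) = -8*j*(-3 + j))
l(A) + E(192, 3*10) = (34736 + 167*(-84)) + 8*(3*10)*(3 - 3*10) = (34736 - 14028) + 8*30*(3 - 1*30) = 20708 + 8*30*(3 - 30) = 20708 + 8*30*(-27) = 20708 - 6480 = 14228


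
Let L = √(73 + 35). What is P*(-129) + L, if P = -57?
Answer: 7353 + 6*√3 ≈ 7363.4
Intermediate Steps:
L = 6*√3 (L = √108 = 6*√3 ≈ 10.392)
P*(-129) + L = -57*(-129) + 6*√3 = 7353 + 6*√3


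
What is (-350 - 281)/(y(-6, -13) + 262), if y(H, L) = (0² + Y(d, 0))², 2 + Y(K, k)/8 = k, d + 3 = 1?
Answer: -631/518 ≈ -1.2181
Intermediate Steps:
d = -2 (d = -3 + 1 = -2)
Y(K, k) = -16 + 8*k
y(H, L) = 256 (y(H, L) = (0² + (-16 + 8*0))² = (0 + (-16 + 0))² = (0 - 16)² = (-16)² = 256)
(-350 - 281)/(y(-6, -13) + 262) = (-350 - 281)/(256 + 262) = -631/518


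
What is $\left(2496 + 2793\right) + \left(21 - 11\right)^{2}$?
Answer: $5389$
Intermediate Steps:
$\left(2496 + 2793\right) + \left(21 - 11\right)^{2} = 5289 + 10^{2} = 5289 + 100 = 5389$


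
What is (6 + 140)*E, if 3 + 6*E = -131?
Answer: -9782/3 ≈ -3260.7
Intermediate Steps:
E = -67/3 (E = -½ + (⅙)*(-131) = -½ - 131/6 = -67/3 ≈ -22.333)
(6 + 140)*E = (6 + 140)*(-67/3) = 146*(-67/3) = -9782/3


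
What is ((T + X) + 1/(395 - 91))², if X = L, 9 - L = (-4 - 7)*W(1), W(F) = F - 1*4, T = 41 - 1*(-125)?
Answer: 1863562561/92416 ≈ 20165.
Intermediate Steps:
T = 166 (T = 41 + 125 = 166)
W(F) = -4 + F (W(F) = F - 4 = -4 + F)
L = -24 (L = 9 - (-4 - 7)*(-4 + 1) = 9 - (-11)*(-3) = 9 - 1*33 = 9 - 33 = -24)
X = -24
((T + X) + 1/(395 - 91))² = ((166 - 24) + 1/(395 - 91))² = (142 + 1/304)² = (43169/304)² = 1863562561/92416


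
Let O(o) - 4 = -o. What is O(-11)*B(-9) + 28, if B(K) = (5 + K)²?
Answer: 268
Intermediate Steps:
O(o) = 4 - o
O(-11)*B(-9) + 28 = (4 - 1*(-11))*(5 - 9)² + 28 = (4 + 11)*(-4)² + 28 = 15*16 + 28 = 240 + 28 = 268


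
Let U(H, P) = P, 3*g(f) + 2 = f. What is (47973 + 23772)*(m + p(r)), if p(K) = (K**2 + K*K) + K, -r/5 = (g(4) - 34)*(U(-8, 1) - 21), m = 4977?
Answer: 4783353774595/3 ≈ 1.5945e+12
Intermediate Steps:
g(f) = -2/3 + f/3
r = -10000/3 (r = -5*((-2/3 + (1/3)*4) - 34)*(1 - 21) = -5*((-2/3 + 4/3) - 34)*(-20) = -5*(2/3 - 34)*(-20) = -(-500)*(-20)/3 = -5*2000/3 = -10000/3 ≈ -3333.3)
p(K) = K + 2*K**2 (p(K) = (K**2 + K**2) + K = 2*K**2 + K = K + 2*K**2)
(47973 + 23772)*(m + p(r)) = (47973 + 23772)*(4977 - 10000*(1 + 2*(-10000/3))/3) = 71745*(4977 - 10000*(1 - 20000/3)/3) = 71745*(4977 - 10000/3*(-19997/3)) = 71745*(4977 + 199970000/9) = 71745*(200014793/9) = 4783353774595/3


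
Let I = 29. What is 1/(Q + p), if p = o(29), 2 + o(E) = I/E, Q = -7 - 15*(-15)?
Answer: 1/217 ≈ 0.0046083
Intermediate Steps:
Q = 218 (Q = -7 + 225 = 218)
o(E) = -2 + 29/E
p = -1 (p = -2 + 29/29 = -2 + 29*(1/29) = -2 + 1 = -1)
1/(Q + p) = 1/(218 - 1) = 1/217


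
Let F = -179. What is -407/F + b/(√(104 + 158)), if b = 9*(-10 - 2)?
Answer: 407/179 - 54*√262/131 ≈ -4.3985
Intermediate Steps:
b = -108 (b = 9*(-12) = -108)
-407/F + b/(√(104 + 158)) = -407/(-179) - 108/√(104 + 158) = -407*(-1/179) - 108*√262/262 = 407/179 - 54*√262/131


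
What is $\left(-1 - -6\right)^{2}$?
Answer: $25$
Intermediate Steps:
$\left(-1 - -6\right)^{2} = \left(-1 + \left(-1 + 7\right)\right)^{2} = \left(-1 + 6\right)^{2} = 5^{2} = 25$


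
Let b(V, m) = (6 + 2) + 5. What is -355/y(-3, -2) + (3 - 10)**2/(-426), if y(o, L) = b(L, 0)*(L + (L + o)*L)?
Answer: -78163/22152 ≈ -3.5285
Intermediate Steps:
b(V, m) = 13 (b(V, m) = 8 + 5 = 13)
y(o, L) = 13*L + 13*L*(L + o) (y(o, L) = 13*(L + (L + o)*L) = 13*(L + L*(L + o)) = 13*L + 13*L*(L + o))
-355/y(-3, -2) + (3 - 10)**2/(-426) = -355*(-1/(26*(1 - 2 - 3))) + (3 - 10)**2/(-426) = -355/(13*(-2)*(-4)) + (-7)**2*(-1/426) = -355/104 + 49*(-1/426) = -355*1/104 - 49/426 = -355/104 - 49/426 = -78163/22152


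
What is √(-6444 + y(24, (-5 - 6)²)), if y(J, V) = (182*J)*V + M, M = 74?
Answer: √522158 ≈ 722.61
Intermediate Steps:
y(J, V) = 74 + 182*J*V (y(J, V) = (182*J)*V + 74 = 182*J*V + 74 = 74 + 182*J*V)
√(-6444 + y(24, (-5 - 6)²)) = √(-6444 + (74 + 182*24*(-5 - 6)²)) = √(-6444 + (74 + 182*24*(-11)²)) = √(-6444 + (74 + 182*24*121)) = √(-6444 + (74 + 528528)) = √(-6444 + 528602) = √522158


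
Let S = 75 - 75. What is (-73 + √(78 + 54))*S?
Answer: 0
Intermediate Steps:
S = 0
(-73 + √(78 + 54))*S = (-73 + √(78 + 54))*0 = (-73 + √132)*0 = (-73 + 2*√33)*0 = 0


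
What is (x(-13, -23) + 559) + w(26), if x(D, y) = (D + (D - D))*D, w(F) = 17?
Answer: 745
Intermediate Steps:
x(D, y) = D² (x(D, y) = (D + 0)*D = D*D = D²)
(x(-13, -23) + 559) + w(26) = ((-13)² + 559) + 17 = (169 + 559) + 17 = 728 + 17 = 745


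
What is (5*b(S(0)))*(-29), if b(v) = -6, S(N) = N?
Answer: 870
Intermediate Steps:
(5*b(S(0)))*(-29) = (5*(-6))*(-29) = -30*(-29) = 870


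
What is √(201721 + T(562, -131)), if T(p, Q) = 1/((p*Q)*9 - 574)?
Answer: 3*√2464341975776747/331586 ≈ 449.13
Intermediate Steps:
T(p, Q) = 1/(-574 + 9*Q*p) (T(p, Q) = 1/((Q*p)*9 - 574) = 1/(9*Q*p - 574) = 1/(-574 + 9*Q*p))
√(201721 + T(562, -131)) = √(201721 + 1/(-574 + 9*(-131)*562)) = √(201721 + 1/(-574 - 662598)) = √(201721 + 1/(-663172)) = √(201721 - 1/663172) = √(133775719011/663172) = 3*√2464341975776747/331586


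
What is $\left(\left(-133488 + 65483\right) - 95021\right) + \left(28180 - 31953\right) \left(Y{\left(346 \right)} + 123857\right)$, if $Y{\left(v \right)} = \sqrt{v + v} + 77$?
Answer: $-467766008 - 7546 \sqrt{173} \approx -4.6787 \cdot 10^{8}$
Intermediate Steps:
$Y{\left(v \right)} = 77 + \sqrt{2} \sqrt{v}$ ($Y{\left(v \right)} = \sqrt{2 v} + 77 = \sqrt{2} \sqrt{v} + 77 = 77 + \sqrt{2} \sqrt{v}$)
$\left(\left(-133488 + 65483\right) - 95021\right) + \left(28180 - 31953\right) \left(Y{\left(346 \right)} + 123857\right) = \left(\left(-133488 + 65483\right) - 95021\right) + \left(28180 - 31953\right) \left(\left(77 + \sqrt{2} \sqrt{346}\right) + 123857\right) = \left(-68005 - 95021\right) - 3773 \left(\left(77 + 2 \sqrt{173}\right) + 123857\right) = -163026 - 3773 \left(123934 + 2 \sqrt{173}\right) = -163026 - \left(467602982 + 7546 \sqrt{173}\right) = -467766008 - 7546 \sqrt{173}$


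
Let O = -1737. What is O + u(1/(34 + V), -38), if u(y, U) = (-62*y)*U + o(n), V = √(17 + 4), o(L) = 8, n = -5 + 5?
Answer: -1882311/1135 - 2356*√21/1135 ≈ -1667.9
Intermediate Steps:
n = 0
V = √21 ≈ 4.5826
u(y, U) = 8 - 62*U*y (u(y, U) = (-62*y)*U + 8 = -62*U*y + 8 = 8 - 62*U*y)
O + u(1/(34 + V), -38) = -1737 + (8 - 62*(-38)/(34 + √21)) = -1737 + (8 + 2356/(34 + √21)) = -1729 + 2356/(34 + √21)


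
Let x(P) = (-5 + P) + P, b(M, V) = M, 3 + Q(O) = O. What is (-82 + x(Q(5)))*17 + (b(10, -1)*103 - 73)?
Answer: -454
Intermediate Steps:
Q(O) = -3 + O
x(P) = -5 + 2*P
(-82 + x(Q(5)))*17 + (b(10, -1)*103 - 73) = (-82 + (-5 + 2*(-3 + 5)))*17 + (10*103 - 73) = (-82 + (-5 + 2*2))*17 + (1030 - 73) = (-82 + (-5 + 4))*17 + 957 = (-82 - 1)*17 + 957 = -83*17 + 957 = -1411 + 957 = -454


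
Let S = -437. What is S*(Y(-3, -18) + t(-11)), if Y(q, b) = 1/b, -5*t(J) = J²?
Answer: 953971/90 ≈ 10600.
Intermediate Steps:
t(J) = -J²/5
S*(Y(-3, -18) + t(-11)) = -437*(1/(-18) - ⅕*(-11)²) = -437*(-1/18 - ⅕*121) = -437*(-1/18 - 121/5) = -437*(-2183/90) = 953971/90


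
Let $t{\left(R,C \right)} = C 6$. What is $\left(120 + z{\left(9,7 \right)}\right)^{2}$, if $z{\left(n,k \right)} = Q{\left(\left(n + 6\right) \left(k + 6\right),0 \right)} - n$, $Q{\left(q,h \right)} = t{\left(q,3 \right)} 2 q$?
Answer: $50851161$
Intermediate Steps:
$t{\left(R,C \right)} = 6 C$
$Q{\left(q,h \right)} = 36 q$ ($Q{\left(q,h \right)} = 6 \cdot 3 \cdot 2 q = 18 \cdot 2 q = 36 q$)
$z{\left(n,k \right)} = - n + 36 \left(6 + k\right) \left(6 + n\right)$ ($z{\left(n,k \right)} = 36 \left(n + 6\right) \left(k + 6\right) - n = 36 \left(6 + n\right) \left(6 + k\right) - n = 36 \left(6 + k\right) \left(6 + n\right) - n = - n + 36 \left(6 + k\right) \left(6 + n\right)$)
$\left(120 + z{\left(9,7 \right)}\right)^{2} = \left(120 + \left(1296 + 215 \cdot 9 + 216 \cdot 7 + 36 \cdot 7 \cdot 9\right)\right)^{2} = \left(120 + \left(1296 + 1935 + 1512 + 2268\right)\right)^{2} = \left(120 + 7011\right)^{2} = 7131^{2} = 50851161$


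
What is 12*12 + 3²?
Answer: 153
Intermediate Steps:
12*12 + 3² = 144 + 9 = 153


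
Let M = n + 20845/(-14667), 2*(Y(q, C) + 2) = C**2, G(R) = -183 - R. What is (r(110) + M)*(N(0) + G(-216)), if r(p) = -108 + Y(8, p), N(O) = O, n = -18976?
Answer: -2103418427/4889 ≈ -4.3024e+5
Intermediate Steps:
Y(q, C) = -2 + C**2/2
M = -278341837/14667 (M = -18976 + 20845/(-14667) = -18976 + 20845*(-1/14667) = -18976 - 20845/14667 = -278341837/14667 ≈ -18977.)
r(p) = -110 + p**2/2 (r(p) = -108 + (-2 + p**2/2) = -110 + p**2/2)
(r(110) + M)*(N(0) + G(-216)) = ((-110 + (1/2)*110**2) - 278341837/14667)*(0 + (-183 - 1*(-216))) = ((-110 + (1/2)*12100) - 278341837/14667)*(0 + (-183 + 216)) = ((-110 + 6050) - 278341837/14667)*(0 + 33) = (5940 - 278341837/14667)*33 = -191219857/14667*33 = -2103418427/4889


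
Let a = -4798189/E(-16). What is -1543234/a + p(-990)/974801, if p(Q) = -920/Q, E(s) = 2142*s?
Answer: -464012529290344124/42095514918501 ≈ -11023.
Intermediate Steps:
a = 4798189/34272 (a = -4798189/(2142*(-16)) = -4798189/(-34272) = -4798189*(-1/34272) = 4798189/34272 ≈ 140.00)
-1543234/a + p(-990)/974801 = -1543234/4798189/34272 - 920/(-990)/974801 = -1543234*34272/4798189 - 920*(-1/990)*(1/974801) = -4808155968/436199 + (92/99)*(1/974801) = -4808155968/436199 + 92/96505299 = -464012529290344124/42095514918501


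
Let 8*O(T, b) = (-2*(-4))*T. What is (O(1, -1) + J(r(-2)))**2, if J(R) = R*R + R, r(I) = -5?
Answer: 441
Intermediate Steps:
O(T, b) = T (O(T, b) = ((-2*(-4))*T)/8 = (8*T)/8 = T)
J(R) = R + R**2 (J(R) = R**2 + R = R + R**2)
(O(1, -1) + J(r(-2)))**2 = (1 - 5*(1 - 5))**2 = (1 - 5*(-4))**2 = (1 + 20)**2 = 21**2 = 441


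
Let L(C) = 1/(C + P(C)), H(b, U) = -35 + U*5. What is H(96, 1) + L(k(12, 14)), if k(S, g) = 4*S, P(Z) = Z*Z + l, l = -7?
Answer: -70349/2345 ≈ -30.000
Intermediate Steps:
P(Z) = -7 + Z**2 (P(Z) = Z*Z - 7 = Z**2 - 7 = -7 + Z**2)
H(b, U) = -35 + 5*U
L(C) = 1/(-7 + C + C**2) (L(C) = 1/(C + (-7 + C**2)) = 1/(-7 + C + C**2))
H(96, 1) + L(k(12, 14)) = (-35 + 5*1) + 1/(-7 + 4*12 + (4*12)**2) = (-35 + 5) + 1/(-7 + 48 + 48**2) = -30 + 1/(-7 + 48 + 2304) = -30 + 1/2345 = -70349/2345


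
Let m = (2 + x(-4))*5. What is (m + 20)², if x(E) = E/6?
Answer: 6400/9 ≈ 711.11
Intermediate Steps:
x(E) = E/6 (x(E) = E*(⅙) = E/6)
m = 20/3 (m = (2 + (⅙)*(-4))*5 = (2 - ⅔)*5 = (4/3)*5 = 20/3 ≈ 6.6667)
(m + 20)² = (20/3 + 20)² = (80/3)² = 6400/9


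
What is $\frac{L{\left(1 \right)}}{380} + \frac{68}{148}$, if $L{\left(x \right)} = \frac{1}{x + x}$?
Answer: $\frac{12957}{28120} \approx 0.46078$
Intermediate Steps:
$L{\left(x \right)} = \frac{1}{2 x}$
$\frac{L{\left(1 \right)}}{380} + \frac{68}{148} = \frac{\frac{1}{2} \cdot 1^{-1}}{380} + \frac{68}{148} = \frac{1}{2} \cdot 1 \cdot \frac{1}{380} + 68 \cdot \frac{1}{148} = \frac{1}{2} \cdot \frac{1}{380} + \frac{17}{37} = \frac{1}{760} + \frac{17}{37} = \frac{12957}{28120}$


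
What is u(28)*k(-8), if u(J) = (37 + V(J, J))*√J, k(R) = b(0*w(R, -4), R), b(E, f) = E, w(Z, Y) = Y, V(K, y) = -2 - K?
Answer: 0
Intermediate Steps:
k(R) = 0 (k(R) = 0*(-4) = 0)
u(J) = √J*(35 - J) (u(J) = (37 + (-2 - J))*√J = (35 - J)*√J = √J*(35 - J))
u(28)*k(-8) = (√28*(35 - 1*28))*0 = ((2*√7)*(35 - 28))*0 = ((2*√7)*7)*0 = (14*√7)*0 = 0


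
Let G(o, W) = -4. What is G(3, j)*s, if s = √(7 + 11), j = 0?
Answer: -12*√2 ≈ -16.971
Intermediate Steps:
s = 3*√2 (s = √18 = 3*√2 ≈ 4.2426)
G(3, j)*s = -12*√2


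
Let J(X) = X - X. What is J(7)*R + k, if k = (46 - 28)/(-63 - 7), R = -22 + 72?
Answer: -9/35 ≈ -0.25714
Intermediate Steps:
R = 50
J(X) = 0
k = -9/35 (k = 18/(-70) = 18*(-1/70) = -9/35 ≈ -0.25714)
J(7)*R + k = 0*50 - 9/35 = 0 - 9/35 = -9/35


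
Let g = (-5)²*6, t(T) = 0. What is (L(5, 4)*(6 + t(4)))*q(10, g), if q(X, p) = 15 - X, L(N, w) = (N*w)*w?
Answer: 2400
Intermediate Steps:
L(N, w) = N*w²
g = 150 (g = 25*6 = 150)
(L(5, 4)*(6 + t(4)))*q(10, g) = ((5*4²)*(6 + 0))*(15 - 1*10) = ((5*16)*6)*(15 - 10) = (80*6)*5 = 480*5 = 2400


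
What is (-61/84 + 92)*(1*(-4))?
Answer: -7667/21 ≈ -365.10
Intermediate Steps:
(-61/84 + 92)*(1*(-4)) = (-61*1/84 + 92)*(-4) = (-61/84 + 92)*(-4) = (7667/84)*(-4) = -7667/21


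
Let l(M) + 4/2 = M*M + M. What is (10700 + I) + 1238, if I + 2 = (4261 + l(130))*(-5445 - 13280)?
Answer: -398624589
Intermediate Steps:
l(M) = -2 + M + M**2 (l(M) = -2 + (M*M + M) = -2 + (M**2 + M) = -2 + (M + M**2) = -2 + M + M**2)
I = -398636527 (I = -2 + (4261 + (-2 + 130 + 130**2))*(-5445 - 13280) = -2 + (4261 + (-2 + 130 + 16900))*(-18725) = -2 + (4261 + 17028)*(-18725) = -2 + 21289*(-18725) = -2 - 398636525 = -398636527)
(10700 + I) + 1238 = (10700 - 398636527) + 1238 = -398625827 + 1238 = -398624589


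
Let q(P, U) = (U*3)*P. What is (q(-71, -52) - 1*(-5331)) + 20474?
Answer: 36881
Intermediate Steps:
q(P, U) = 3*P*U (q(P, U) = (3*U)*P = 3*P*U)
(q(-71, -52) - 1*(-5331)) + 20474 = (3*(-71)*(-52) - 1*(-5331)) + 20474 = (11076 + 5331) + 20474 = 16407 + 20474 = 36881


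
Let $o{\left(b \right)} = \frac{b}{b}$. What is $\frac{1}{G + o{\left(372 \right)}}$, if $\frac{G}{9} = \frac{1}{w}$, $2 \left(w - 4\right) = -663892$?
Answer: $\frac{331942}{331933} \approx 1.0$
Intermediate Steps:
$w = -331942$ ($w = 4 + \frac{1}{2} \left(-663892\right) = 4 - 331946 = -331942$)
$o{\left(b \right)} = 1$
$G = - \frac{9}{331942}$ ($G = \frac{9}{-331942} = 9 \left(- \frac{1}{331942}\right) = - \frac{9}{331942} \approx -2.7113 \cdot 10^{-5}$)
$\frac{1}{G + o{\left(372 \right)}} = \frac{1}{- \frac{9}{331942} + 1} = \frac{1}{\frac{331933}{331942}} = \frac{331942}{331933}$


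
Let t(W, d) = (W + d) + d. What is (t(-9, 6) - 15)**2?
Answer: 144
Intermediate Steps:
t(W, d) = W + 2*d
(t(-9, 6) - 15)**2 = ((-9 + 2*6) - 15)**2 = ((-9 + 12) - 15)**2 = (3 - 15)**2 = (-12)**2 = 144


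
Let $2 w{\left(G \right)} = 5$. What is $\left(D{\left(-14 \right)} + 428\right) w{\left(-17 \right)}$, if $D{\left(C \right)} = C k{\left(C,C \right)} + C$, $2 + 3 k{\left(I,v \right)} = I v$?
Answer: $- \frac{3685}{3} \approx -1228.3$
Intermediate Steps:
$k{\left(I,v \right)} = - \frac{2}{3} + \frac{I v}{3}$
$D{\left(C \right)} = C + C \left(- \frac{2}{3} + \frac{C^{2}}{3}\right)$ ($D{\left(C \right)} = C \left(- \frac{2}{3} + \frac{C C}{3}\right) + C = C \left(- \frac{2}{3} + \frac{C^{2}}{3}\right) + C = C + C \left(- \frac{2}{3} + \frac{C^{2}}{3}\right)$)
$w{\left(G \right)} = \frac{5}{2}$ ($w{\left(G \right)} = \frac{1}{2} \cdot 5 = \frac{5}{2}$)
$\left(D{\left(-14 \right)} + 428\right) w{\left(-17 \right)} = \left(\frac{1}{3} \left(-14\right) \left(1 + \left(-14\right)^{2}\right) + 428\right) \frac{5}{2} = \left(\frac{1}{3} \left(-14\right) \left(1 + 196\right) + 428\right) \frac{5}{2} = \left(\frac{1}{3} \left(-14\right) 197 + 428\right) \frac{5}{2} = \left(- \frac{2758}{3} + 428\right) \frac{5}{2} = \left(- \frac{1474}{3}\right) \frac{5}{2} = - \frac{3685}{3}$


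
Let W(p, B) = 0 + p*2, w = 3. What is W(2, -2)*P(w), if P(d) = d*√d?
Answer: 12*√3 ≈ 20.785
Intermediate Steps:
P(d) = d^(3/2)
W(p, B) = 2*p (W(p, B) = 0 + 2*p = 2*p)
W(2, -2)*P(w) = (2*2)*3^(3/2) = 4*(3*√3) = 12*√3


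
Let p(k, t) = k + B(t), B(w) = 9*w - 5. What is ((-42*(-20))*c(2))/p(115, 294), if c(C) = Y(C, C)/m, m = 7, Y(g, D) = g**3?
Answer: 240/689 ≈ 0.34833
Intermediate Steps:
B(w) = -5 + 9*w
p(k, t) = -5 + k + 9*t (p(k, t) = k + (-5 + 9*t) = -5 + k + 9*t)
c(C) = C**3/7
((-42*(-20))*c(2))/p(115, 294) = ((-42*(-20))*((1/7)*2**3))/(-5 + 115 + 9*294) = (840*((1/7)*8))/(-5 + 115 + 2646) = (840*(8/7))/2756 = 960*(1/2756) = 240/689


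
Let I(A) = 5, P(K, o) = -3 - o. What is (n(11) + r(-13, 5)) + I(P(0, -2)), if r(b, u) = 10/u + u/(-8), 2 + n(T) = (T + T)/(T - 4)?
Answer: 421/56 ≈ 7.5179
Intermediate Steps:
n(T) = -2 + 2*T/(-4 + T) (n(T) = -2 + (T + T)/(T - 4) = -2 + (2*T)/(-4 + T) = -2 + 2*T/(-4 + T))
r(b, u) = 10/u - u/8 (r(b, u) = 10/u + u*(-⅛) = 10/u - u/8)
(n(11) + r(-13, 5)) + I(P(0, -2)) = (8/(-4 + 11) + (10/5 - ⅛*5)) + 5 = (8/7 + (10*(⅕) - 5/8)) + 5 = (8*(⅐) + (2 - 5/8)) + 5 = (8/7 + 11/8) + 5 = 141/56 + 5 = 421/56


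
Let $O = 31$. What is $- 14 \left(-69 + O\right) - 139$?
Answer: $393$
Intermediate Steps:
$- 14 \left(-69 + O\right) - 139 = - 14 \left(-69 + 31\right) - 139 = \left(-14\right) \left(-38\right) - 139 = 532 - 139 = 393$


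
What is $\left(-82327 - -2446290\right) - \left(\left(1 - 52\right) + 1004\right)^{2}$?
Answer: $1455754$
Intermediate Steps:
$\left(-82327 - -2446290\right) - \left(\left(1 - 52\right) + 1004\right)^{2} = \left(-82327 + 2446290\right) - \left(\left(1 - 52\right) + 1004\right)^{2} = 2363963 - \left(-51 + 1004\right)^{2} = 2363963 - 953^{2} = 2363963 - 908209 = 1455754$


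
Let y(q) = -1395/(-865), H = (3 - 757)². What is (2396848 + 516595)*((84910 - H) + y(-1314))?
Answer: -243749010323637/173 ≈ -1.4090e+12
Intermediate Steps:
H = 568516 (H = (-754)² = 568516)
y(q) = 279/173 (y(q) = -1395*(-1/865) = 279/173)
(2396848 + 516595)*((84910 - H) + y(-1314)) = (2396848 + 516595)*((84910 - 1*568516) + 279/173) = 2913443*((84910 - 568516) + 279/173) = 2913443*(-483606 + 279/173) = 2913443*(-83663559/173) = -243749010323637/173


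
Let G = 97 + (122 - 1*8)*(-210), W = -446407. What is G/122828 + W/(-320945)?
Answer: 47178987361/39421032460 ≈ 1.1968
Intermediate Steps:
G = -23843 (G = 97 + (122 - 8)*(-210) = 97 + 114*(-210) = 97 - 23940 = -23843)
G/122828 + W/(-320945) = -23843/122828 - 446407/(-320945) = -23843*1/122828 - 446407*(-1/320945) = -23843/122828 + 446407/320945 = 47178987361/39421032460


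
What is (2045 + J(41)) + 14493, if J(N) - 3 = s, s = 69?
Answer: 16610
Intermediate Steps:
J(N) = 72 (J(N) = 3 + 69 = 72)
(2045 + J(41)) + 14493 = (2045 + 72) + 14493 = 2117 + 14493 = 16610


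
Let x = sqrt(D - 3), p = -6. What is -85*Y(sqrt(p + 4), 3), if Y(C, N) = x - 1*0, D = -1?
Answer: -170*I ≈ -170.0*I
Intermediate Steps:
x = 2*I (x = sqrt(-1 - 3) = sqrt(-4) = 2*I ≈ 2.0*I)
Y(C, N) = 2*I (Y(C, N) = 2*I - 1*0 = 2*I + 0 = 2*I)
-85*Y(sqrt(p + 4), 3) = -170*I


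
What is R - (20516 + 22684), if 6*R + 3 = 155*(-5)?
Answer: -129989/3 ≈ -43330.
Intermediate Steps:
R = -389/3 (R = -1/2 + (155*(-5))/6 = -1/2 + (1/6)*(-775) = -1/2 - 775/6 = -389/3 ≈ -129.67)
R - (20516 + 22684) = -389/3 - (20516 + 22684) = -389/3 - 1*43200 = -389/3 - 43200 = -129989/3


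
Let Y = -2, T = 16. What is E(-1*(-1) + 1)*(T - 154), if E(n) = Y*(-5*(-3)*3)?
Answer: 12420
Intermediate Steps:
E(n) = -90 (E(n) = -2*(-5*(-3))*3 = -30*3 = -2*45 = -90)
E(-1*(-1) + 1)*(T - 154) = -90*(16 - 154) = -90*(-138) = 12420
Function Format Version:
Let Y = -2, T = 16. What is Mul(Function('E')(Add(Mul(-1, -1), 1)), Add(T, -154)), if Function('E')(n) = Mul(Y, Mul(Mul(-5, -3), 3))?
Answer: 12420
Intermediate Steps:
Function('E')(n) = -90 (Function('E')(n) = Mul(-2, Mul(Mul(-5, -3), 3)) = Mul(-2, Mul(15, 3)) = Mul(-2, 45) = -90)
Mul(Function('E')(Add(Mul(-1, -1), 1)), Add(T, -154)) = Mul(-90, Add(16, -154)) = Mul(-90, -138) = 12420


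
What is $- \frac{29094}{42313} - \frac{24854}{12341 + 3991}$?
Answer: $- \frac{763405255}{345527958} \approx -2.2094$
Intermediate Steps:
$- \frac{29094}{42313} - \frac{24854}{12341 + 3991} = \left(-29094\right) \frac{1}{42313} - \frac{24854}{16332} = - \frac{29094}{42313} - \frac{12427}{8166} = - \frac{763405255}{345527958}$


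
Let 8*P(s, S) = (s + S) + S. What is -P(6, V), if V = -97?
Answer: 47/2 ≈ 23.500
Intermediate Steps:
P(s, S) = S/4 + s/8 (P(s, S) = ((s + S) + S)/8 = ((S + s) + S)/8 = (s + 2*S)/8 = S/4 + s/8)
-P(6, V) = -((¼)*(-97) + (⅛)*6) = -(-97/4 + ¾) = -1*(-47/2) = 47/2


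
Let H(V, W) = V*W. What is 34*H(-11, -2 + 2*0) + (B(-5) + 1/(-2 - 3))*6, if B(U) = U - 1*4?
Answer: 3464/5 ≈ 692.80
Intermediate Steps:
B(U) = -4 + U (B(U) = U - 4 = -4 + U)
34*H(-11, -2 + 2*0) + (B(-5) + 1/(-2 - 3))*6 = 34*(-11*(-2 + 2*0)) + ((-4 - 5) + 1/(-2 - 3))*6 = 34*(-11*(-2 + 0)) + (-9 + 1/(-5))*6 = 34*(-11*(-2)) + (-9 - ⅕)*6 = 34*22 - 46/5*6 = 748 - 276/5 = 3464/5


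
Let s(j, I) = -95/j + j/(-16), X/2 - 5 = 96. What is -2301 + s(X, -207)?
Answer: -1869789/808 ≈ -2314.1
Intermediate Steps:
X = 202 (X = 10 + 2*96 = 10 + 192 = 202)
s(j, I) = -95/j - j/16 (s(j, I) = -95/j + j*(-1/16) = -95/j - j/16)
-2301 + s(X, -207) = -2301 + (-95/202 - 1/16*202) = -2301 + (-95*1/202 - 101/8) = -2301 + (-95/202 - 101/8) = -2301 - 10581/808 = -1869789/808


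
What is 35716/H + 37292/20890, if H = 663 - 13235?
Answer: -34659027/32828635 ≈ -1.0558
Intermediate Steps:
H = -12572
35716/H + 37292/20890 = 35716/(-12572) + 37292/20890 = 35716*(-1/12572) + 37292*(1/20890) = -8929/3143 + 18646/10445 = -34659027/32828635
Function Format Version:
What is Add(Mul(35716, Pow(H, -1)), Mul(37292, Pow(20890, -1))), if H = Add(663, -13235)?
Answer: Rational(-34659027, 32828635) ≈ -1.0558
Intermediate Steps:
H = -12572
Add(Mul(35716, Pow(H, -1)), Mul(37292, Pow(20890, -1))) = Add(Mul(35716, Pow(-12572, -1)), Mul(37292, Pow(20890, -1))) = Add(Mul(35716, Rational(-1, 12572)), Mul(37292, Rational(1, 20890))) = Add(Rational(-8929, 3143), Rational(18646, 10445)) = Rational(-34659027, 32828635)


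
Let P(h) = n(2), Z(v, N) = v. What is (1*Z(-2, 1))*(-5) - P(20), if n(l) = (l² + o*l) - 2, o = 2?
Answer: 4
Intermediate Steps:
n(l) = -2 + l² + 2*l (n(l) = (l² + 2*l) - 2 = -2 + l² + 2*l)
P(h) = 6 (P(h) = -2 + 2² + 2*2 = -2 + 4 + 4 = 6)
(1*Z(-2, 1))*(-5) - P(20) = (1*(-2))*(-5) - 1*6 = -2*(-5) - 6 = 10 - 6 = 4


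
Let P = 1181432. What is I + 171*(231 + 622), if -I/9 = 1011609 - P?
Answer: 1674270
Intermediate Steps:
I = 1528407 (I = -9*(1011609 - 1*1181432) = -9*(1011609 - 1181432) = -9*(-169823) = 1528407)
I + 171*(231 + 622) = 1528407 + 171*(231 + 622) = 1528407 + 171*853 = 1528407 + 145863 = 1674270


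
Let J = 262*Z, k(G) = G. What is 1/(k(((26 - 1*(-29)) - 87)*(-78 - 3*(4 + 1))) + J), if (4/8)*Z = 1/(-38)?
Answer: 19/56282 ≈ 0.00033759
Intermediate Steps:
Z = -1/19 (Z = 2/(-38) = 2*(-1/38) = -1/19 ≈ -0.052632)
J = -262/19 (J = 262*(-1/19) = -262/19 ≈ -13.789)
1/(k(((26 - 1*(-29)) - 87)*(-78 - 3*(4 + 1))) + J) = 1/(((26 - 1*(-29)) - 87)*(-78 - 3*(4 + 1)) - 262/19) = 1/(((26 + 29) - 87)*(-78 - 3*5) - 262/19) = 1/((55 - 87)*(-78 - 15) - 262/19) = 1/(-32*(-93) - 262/19) = 1/(2976 - 262/19) = 1/(56282/19) = 19/56282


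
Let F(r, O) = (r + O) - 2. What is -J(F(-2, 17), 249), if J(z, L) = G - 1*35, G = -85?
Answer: 120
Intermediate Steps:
F(r, O) = -2 + O + r (F(r, O) = (O + r) - 2 = -2 + O + r)
J(z, L) = -120 (J(z, L) = -85 - 1*35 = -85 - 35 = -120)
-J(F(-2, 17), 249) = -1*(-120) = 120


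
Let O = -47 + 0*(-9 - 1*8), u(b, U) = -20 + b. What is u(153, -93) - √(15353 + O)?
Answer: 133 - √15306 ≈ 9.2826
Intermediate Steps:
O = -47 (O = -47 + 0*(-9 - 8) = -47 + 0*(-17) = -47 + 0 = -47)
u(153, -93) - √(15353 + O) = (-20 + 153) - √(15353 - 47) = 133 - √15306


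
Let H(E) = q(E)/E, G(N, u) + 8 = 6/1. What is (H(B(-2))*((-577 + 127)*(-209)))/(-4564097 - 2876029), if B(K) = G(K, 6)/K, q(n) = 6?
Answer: -94050/1240021 ≈ -0.075845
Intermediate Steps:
G(N, u) = -2 (G(N, u) = -8 + 6/1 = -8 + 6*1 = -8 + 6 = -2)
B(K) = -2/K
H(E) = 6/E
(H(B(-2))*((-577 + 127)*(-209)))/(-4564097 - 2876029) = ((6/((-2/(-2))))*((-577 + 127)*(-209)))/(-4564097 - 2876029) = ((6/((-2*(-½))))*(-450*(-209)))/(-7440126) = ((6/1)*94050)*(-1/7440126) = ((6*1)*94050)*(-1/7440126) = (6*94050)*(-1/7440126) = 564300*(-1/7440126) = -94050/1240021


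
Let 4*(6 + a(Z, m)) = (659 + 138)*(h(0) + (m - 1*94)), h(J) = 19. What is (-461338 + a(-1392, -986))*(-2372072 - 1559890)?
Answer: 5290441109133/2 ≈ 2.6452e+12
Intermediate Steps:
a(Z, m) = -59799/4 + 797*m/4 (a(Z, m) = -6 + ((659 + 138)*(19 + (m - 1*94)))/4 = -6 + (797*(19 + (m - 94)))/4 = -6 + (797*(19 + (-94 + m)))/4 = -6 + (797*(-75 + m))/4 = -6 + (-59775 + 797*m)/4 = -6 + (-59775/4 + 797*m/4) = -59799/4 + 797*m/4)
(-461338 + a(-1392, -986))*(-2372072 - 1559890) = (-461338 + (-59799/4 + (797/4)*(-986)))*(-2372072 - 1559890) = (-461338 + (-59799/4 - 392921/2))*(-3931962) = (-461338 - 845641/4)*(-3931962) = -2690993/4*(-3931962) = 5290441109133/2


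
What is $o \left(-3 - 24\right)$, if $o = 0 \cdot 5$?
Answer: $0$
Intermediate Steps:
$o = 0$
$o \left(-3 - 24\right) = 0 \left(-3 - 24\right) = 0 \left(-27\right) = 0$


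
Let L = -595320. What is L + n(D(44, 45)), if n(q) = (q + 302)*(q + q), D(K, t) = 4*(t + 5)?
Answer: -394520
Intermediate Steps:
D(K, t) = 20 + 4*t (D(K, t) = 4*(5 + t) = 20 + 4*t)
n(q) = 2*q*(302 + q) (n(q) = (302 + q)*(2*q) = 2*q*(302 + q))
L + n(D(44, 45)) = -595320 + 2*(20 + 4*45)*(302 + (20 + 4*45)) = -595320 + 2*(20 + 180)*(302 + (20 + 180)) = -595320 + 2*200*(302 + 200) = -595320 + 2*200*502 = -595320 + 200800 = -394520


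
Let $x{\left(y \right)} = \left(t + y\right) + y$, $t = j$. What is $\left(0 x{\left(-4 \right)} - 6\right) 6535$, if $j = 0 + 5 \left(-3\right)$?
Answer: $-39210$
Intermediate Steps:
$j = -15$ ($j = 0 - 15 = -15$)
$t = -15$
$x{\left(y \right)} = -15 + 2 y$ ($x{\left(y \right)} = \left(-15 + y\right) + y = -15 + 2 y$)
$\left(0 x{\left(-4 \right)} - 6\right) 6535 = \left(0 \left(-15 + 2 \left(-4\right)\right) - 6\right) 6535 = \left(0 \left(-15 - 8\right) - 6\right) 6535 = \left(0 \left(-23\right) - 6\right) 6535 = \left(0 - 6\right) 6535 = \left(-6\right) 6535 = -39210$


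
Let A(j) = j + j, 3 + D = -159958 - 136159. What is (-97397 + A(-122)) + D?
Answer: -393761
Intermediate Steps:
D = -296120 (D = -3 + (-159958 - 136159) = -3 - 296117 = -296120)
A(j) = 2*j
(-97397 + A(-122)) + D = (-97397 + 2*(-122)) - 296120 = (-97397 - 244) - 296120 = -97641 - 296120 = -393761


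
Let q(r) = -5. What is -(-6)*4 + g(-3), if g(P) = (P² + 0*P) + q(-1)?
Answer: 28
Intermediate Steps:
g(P) = -5 + P² (g(P) = (P² + 0*P) - 5 = (P² + 0) - 5 = P² - 5 = -5 + P²)
-(-6)*4 + g(-3) = -(-6)*4 + (-5 + (-3)²) = -6*(-4) + (-5 + 9) = 24 + 4 = 28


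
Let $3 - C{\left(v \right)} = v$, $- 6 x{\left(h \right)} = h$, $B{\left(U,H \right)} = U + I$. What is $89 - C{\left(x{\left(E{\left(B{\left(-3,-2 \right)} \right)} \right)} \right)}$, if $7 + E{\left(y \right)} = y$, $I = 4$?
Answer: $87$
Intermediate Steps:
$B{\left(U,H \right)} = 4 + U$ ($B{\left(U,H \right)} = U + 4 = 4 + U$)
$E{\left(y \right)} = -7 + y$
$x{\left(h \right)} = - \frac{h}{6}$
$C{\left(v \right)} = 3 - v$
$89 - C{\left(x{\left(E{\left(B{\left(-3,-2 \right)} \right)} \right)} \right)} = 89 - \left(3 - - \frac{-7 + \left(4 - 3\right)}{6}\right) = 89 - \left(3 - - \frac{-7 + 1}{6}\right) = 89 - \left(3 - \left(- \frac{1}{6}\right) \left(-6\right)\right) = 89 - \left(3 - 1\right) = 89 - 2 = 87$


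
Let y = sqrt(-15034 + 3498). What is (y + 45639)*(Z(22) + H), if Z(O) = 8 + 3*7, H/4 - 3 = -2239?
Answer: -406871685 - 35660*I*sqrt(721) ≈ -4.0687e+8 - 9.5752e+5*I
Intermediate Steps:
H = -8944 (H = 12 + 4*(-2239) = 12 - 8956 = -8944)
y = 4*I*sqrt(721) (y = sqrt(-11536) = 4*I*sqrt(721) ≈ 107.41*I)
Z(O) = 29 (Z(O) = 8 + 21 = 29)
(y + 45639)*(Z(22) + H) = (4*I*sqrt(721) + 45639)*(29 - 8944) = (45639 + 4*I*sqrt(721))*(-8915) = -406871685 - 35660*I*sqrt(721)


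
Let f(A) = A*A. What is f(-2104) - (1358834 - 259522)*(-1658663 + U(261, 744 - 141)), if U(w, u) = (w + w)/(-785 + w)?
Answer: 238864569694248/131 ≈ 1.8234e+12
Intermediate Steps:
U(w, u) = 2*w/(-785 + w) (U(w, u) = (2*w)/(-785 + w) = 2*w/(-785 + w))
f(A) = A**2
f(-2104) - (1358834 - 259522)*(-1658663 + U(261, 744 - 141)) = (-2104)**2 - (1358834 - 259522)*(-1658663 + 2*261/(-785 + 261)) = 4426816 - 1099312*(-1658663 + 2*261/(-524)) = 4426816 - 1099312*(-1658663 + 2*261*(-1/524)) = 4426816 - 1099312*(-1658663 - 261/262) = 4426816 - 1099312*(-434569967)/262 = 4426816 - 1*(-238863989781352/131) = 4426816 + 238863989781352/131 = 238864569694248/131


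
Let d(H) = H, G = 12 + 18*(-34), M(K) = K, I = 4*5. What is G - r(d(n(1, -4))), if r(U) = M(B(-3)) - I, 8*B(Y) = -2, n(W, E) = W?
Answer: -2319/4 ≈ -579.75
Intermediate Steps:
B(Y) = -¼ (B(Y) = (⅛)*(-2) = -¼)
I = 20
G = -600 (G = 12 - 612 = -600)
r(U) = -81/4 (r(U) = -¼ - 1*20 = -¼ - 20 = -81/4)
G - r(d(n(1, -4))) = -600 - 1*(-81/4) = -600 + 81/4 = -2319/4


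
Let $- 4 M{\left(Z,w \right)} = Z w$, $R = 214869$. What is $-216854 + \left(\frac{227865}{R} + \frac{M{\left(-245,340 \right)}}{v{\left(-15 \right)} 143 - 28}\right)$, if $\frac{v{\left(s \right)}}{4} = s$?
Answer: $- \frac{133698004361871}{616530784} \approx -2.1686 \cdot 10^{5}$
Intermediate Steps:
$v{\left(s \right)} = 4 s$
$M{\left(Z,w \right)} = - \frac{Z w}{4}$
$-216854 + \left(\frac{227865}{R} + \frac{M{\left(-245,340 \right)}}{v{\left(-15 \right)} 143 - 28}\right) = -216854 + \left(\frac{227865}{214869} + \frac{\left(- \frac{1}{4}\right) \left(-245\right) 340}{4 \left(-15\right) 143 - 28}\right) = -216854 + \left(227865 \cdot \frac{1}{214869} + \frac{20825}{\left(-60\right) 143 - 28}\right) = -216854 + \left(\frac{75955}{71623} + \frac{20825}{-8580 - 28}\right) = -216854 + \left(\frac{75955}{71623} + \frac{20825}{-8608}\right) = -216854 + \left(\frac{75955}{71623} + 20825 \left(- \frac{1}{8608}\right)\right) = -216854 + \left(\frac{75955}{71623} - \frac{20825}{8608}\right) = -216854 - \frac{837728335}{616530784} = - \frac{133698004361871}{616530784}$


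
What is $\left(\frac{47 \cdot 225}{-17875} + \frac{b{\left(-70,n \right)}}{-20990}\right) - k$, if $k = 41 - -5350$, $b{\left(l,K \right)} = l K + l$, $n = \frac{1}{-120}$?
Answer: $- \frac{194198756369}{36018840} \approx -5391.6$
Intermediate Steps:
$n = - \frac{1}{120} \approx -0.0083333$
$b{\left(l,K \right)} = l + K l$ ($b{\left(l,K \right)} = K l + l = l + K l$)
$k = 5391$ ($k = 41 + 5350 = 5391$)
$\left(\frac{47 \cdot 225}{-17875} + \frac{b{\left(-70,n \right)}}{-20990}\right) - k = \left(\frac{47 \cdot 225}{-17875} + \frac{\left(-70\right) \left(1 - \frac{1}{120}\right)}{-20990}\right) - 5391 = \left(10575 \left(- \frac{1}{17875}\right) + \left(-70\right) \frac{119}{120} \left(- \frac{1}{20990}\right)\right) - 5391 = \left(- \frac{423}{715} - - \frac{833}{251880}\right) - 5391 = \left(- \frac{423}{715} + \frac{833}{251880}\right) - 5391 = - \frac{21189929}{36018840} - 5391 = - \frac{194198756369}{36018840}$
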